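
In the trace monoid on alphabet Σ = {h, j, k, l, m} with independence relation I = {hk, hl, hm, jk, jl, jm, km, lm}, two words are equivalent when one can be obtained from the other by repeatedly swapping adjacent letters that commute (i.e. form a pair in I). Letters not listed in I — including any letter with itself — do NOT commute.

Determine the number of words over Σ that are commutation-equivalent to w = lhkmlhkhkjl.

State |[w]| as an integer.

2310

piece 0:l — minimal
piece 1:h — minimal
piece 2:k rests on {0:l}
piece 3:m — minimal
piece 4:l rests on {2:k}
piece 5:h rests on {1:h}
piece 6:k rests on {4:l}
piece 7:h rests on {5:h}
piece 8:k rests on {6:k}
piece 9:j rests on {7:h}
piece 10:l rests on {8:k}
minimal pieces: {0:l, 1:h, 3:m}
ways to finish when only these pieces remain (= sum over removing one remaining piece with nothing left below it):
  1 left: {3}→1  {9}→1  {10}→1
  2 left: {3,9}→2  {3,10}→2  {7,9}→1  {8,10}→1  {9,10}→2
  3 left: {3,7,9}→3  {3,8,10}→3  {3,9,10}→6  {5,7,9}→1  {6,8,10}→1  {7,9,10}→3  {8,9,10}→3
  4 left: {1,5,7,9}→1  {3,5,7,9}→4  {3,6,8,10}→4  {3,7,9,10}→12  {3,8,9,10}→12  {4,6,8,10}→1  {5,7,9,10}→4  {6,8,9,10}→4  {7,8,9,10}→6
  5 left: {1,3,5,7,9}→5  {1,5,7,9,10}→5  {2,4,6,8,10}→1  {3,4,6,8,10}→5  {3,5,7,9,10}→20  {3,6,8,9,10}→20  {3,7,8,9,10}→30  {4,6,8,9,10}→5  {5,7,8,9,10}→10  {6,7,8,9,10}→10
  6 left: {0,2,4,6,8,10}→1  {1,3,5,7,9,10}→30  {1,5,7,8,9,10}→15  {2,3,4,6,8,10}→6  {2,4,6,8,9,10}→6  {3,4,6,8,9,10}→30  {3,5,7,8,9,10}→60  {3,6,7,8,9,10}→60  {4,6,7,8,9,10}→15  {5,6,7,8,9,10}→20
  7 left: {0,2,3,4,6,8,10}→7  {0,2,4,6,8,9,10}→7  {1,3,5,7,8,9,10}→105  {1,5,6,7,8,9,10}→35  {2,3,4,6,8,9,10}→42  {2,4,6,7,8,9,10}→21  {3,4,6,7,8,9,10}→105  {3,5,6,7,8,9,10}→140  {4,5,6,7,8,9,10}→35
  8 left: {0,2,3,4,6,8,9,10}→56  {0,2,4,6,7,8,9,10}→28  {1,3,5,6,7,8,9,10}→280  {1,4,5,6,7,8,9,10}→70  {2,3,4,6,7,8,9,10}→168  {2,4,5,6,7,8,9,10}→56  {3,4,5,6,7,8,9,10}→280
  9 left: {0,2,3,4,6,7,8,9,10}→252  {0,2,4,5,6,7,8,9,10}→84  {1,2,4,5,6,7,8,9,10}→126  {1,3,4,5,6,7,8,9,10}→630  {2,3,4,5,6,7,8,9,10}→504
  placing 0:l first → 1260 extensions
  placing 1:h first → 840 extensions
  placing 3:m first → 210 extensions
total linear extensions = 2310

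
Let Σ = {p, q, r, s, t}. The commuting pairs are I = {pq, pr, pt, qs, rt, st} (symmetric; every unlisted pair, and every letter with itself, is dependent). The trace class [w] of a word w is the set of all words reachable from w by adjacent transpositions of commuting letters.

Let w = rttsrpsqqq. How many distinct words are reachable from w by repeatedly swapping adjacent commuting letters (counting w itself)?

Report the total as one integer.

192

0(r) covers ∅
1(t) covers ∅
2(t) covers 1:t
3(s) covers 0:r
4(r) covers 3:s
5(p) covers 3:s
6(s) covers 4:r, 5:p
7(q) covers 2:t, 4:r
8(q) covers 7:q
9(q) covers 8:q
floor of heap: 0:r, 1:t
completions by unplaced set U, small U first (add the entries for U minus each lowest piece of U):
  |U|=1: {6}:1  {9}:1
  |U|=2: {5,6}:1  {6,9}:2  {8,9}:1
  |U|=3: {5,6,9}:3  {6,8,9}:3  {7,8,9}:1
  |U|=4: {2,7,8,9}:1  {5,6,8,9}:6  {6,7,8,9}:4
  |U|=5: {1,2,7,8,9}:1  {2,6,7,8,9}:5  {4,6,7,8,9}:4  {5,6,7,8,9}:10
  |U|=6: {1,2,6,7,8,9}:6  {2,4,6,7,8,9}:9  {2,5,6,7,8,9}:15  {4,5,6,7,8,9}:14
  |U|=7: {1,2,4,6,7,8,9}:15  {1,2,5,6,7,8,9}:21  {2,4,5,6,7,8,9}:38  {3,4,5,6,7,8,9}:14
  |U|=8: {0,3,4,5,6,7,8,9}:14  {1,2,4,5,6,7,8,9}:74  {2,3,4,5,6,7,8,9}:52
  start at 0(r): 126
  start at 1(t): 66
sum over floor = 192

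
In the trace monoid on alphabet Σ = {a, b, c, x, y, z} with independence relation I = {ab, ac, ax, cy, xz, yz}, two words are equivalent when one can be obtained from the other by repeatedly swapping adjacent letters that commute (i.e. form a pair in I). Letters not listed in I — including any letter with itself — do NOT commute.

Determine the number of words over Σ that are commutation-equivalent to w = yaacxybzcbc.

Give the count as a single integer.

9

piece 0:y — minimal
piece 1:a rests on {0:y}
piece 2:a rests on {1:a}
piece 3:c — minimal
piece 4:x rests on {0:y, 3:c}
piece 5:y rests on {2:a, 4:x}
piece 6:b rests on {5:y}
piece 7:z rests on {6:b}
piece 8:c rests on {7:z}
piece 9:b rests on {8:c}
piece 10:c rests on {9:b}
minimal pieces: {0:y, 3:c}
ways to finish when only these pieces remain (= sum over removing one remaining piece with nothing left below it):
  1 left: {10}→1
  2 left: {9,10}→1
  3 left: {8,9,10}→1
  4 left: {7,8,9,10}→1
  5 left: {6,7,8,9,10}→1
  6 left: {5,6,7,8,9,10}→1
  7 left: {2,5,6,7,8,9,10}→1  {4,5,6,7,8,9,10}→1
  8 left: {1,2,5,6,7,8,9,10}→1  {2,4,5,6,7,8,9,10}→2  {3,4,5,6,7,8,9,10}→1
  9 left: {1,2,4,5,6,7,8,9,10}→3  {2,3,4,5,6,7,8,9,10}→3
  placing 0:y first → 6 extensions
  placing 3:c first → 3 extensions
total linear extensions = 9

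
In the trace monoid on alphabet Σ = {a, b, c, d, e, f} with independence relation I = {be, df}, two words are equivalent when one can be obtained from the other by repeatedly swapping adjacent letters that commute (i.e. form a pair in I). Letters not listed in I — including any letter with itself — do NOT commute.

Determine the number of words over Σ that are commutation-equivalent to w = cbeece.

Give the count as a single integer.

3

0(c) covers ∅
1(b) covers 0:c
2(e) covers 0:c
3(e) covers 2:e
4(c) covers 1:b, 3:e
5(e) covers 4:c
floor of heap: 0:c
completions by unplaced set U, small U first (add the entries for U minus each lowest piece of U):
  |U|=1: {5}:1
  |U|=2: {4,5}:1
  |U|=3: {1,4,5}:1  {3,4,5}:1
  |U|=4: {1,3,4,5}:2  {2,3,4,5}:1
  start at 0(c): 3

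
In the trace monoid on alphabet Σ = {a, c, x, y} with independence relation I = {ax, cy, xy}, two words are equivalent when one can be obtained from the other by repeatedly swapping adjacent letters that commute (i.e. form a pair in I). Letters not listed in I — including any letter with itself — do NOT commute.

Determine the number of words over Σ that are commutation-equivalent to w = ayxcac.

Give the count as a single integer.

5

#0=a has no predecessor
#1=y depends on [0:a]
#2=x has no predecessor
#3=c depends on [0:a, 2:x]
#4=a depends on [1:y, 3:c]
#5=c depends on [4:a]
sources: [0:a, 2:x]
N(rest) = Σ N(rest − s) over sources s of rest; N(one piece) = 1:
  size 1 → [5]=1
  size 2 → [4,5]=1
  size 3 → [1,4,5]=1  [3,4,5]=1
  size 4 → [1,3,4,5]=2  [2,3,4,5]=1
  first=0(a) contributes 3
  first=2(x) contributes 2
|[w]| = 5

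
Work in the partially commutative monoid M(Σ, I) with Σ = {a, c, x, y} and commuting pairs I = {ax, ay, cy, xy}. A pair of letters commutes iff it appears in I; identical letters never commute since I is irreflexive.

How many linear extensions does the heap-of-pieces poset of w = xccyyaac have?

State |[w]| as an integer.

#0=x has no predecessor
#1=c depends on [0:x]
#2=c depends on [1:c]
#3=y has no predecessor
#4=y depends on [3:y]
#5=a depends on [2:c]
#6=a depends on [5:a]
#7=c depends on [6:a]
sources: [0:x, 3:y]
N(rest) = Σ N(rest − s) over sources s of rest; N(one piece) = 1:
  size 1 → [4]=1  [7]=1
  size 2 → [3,4]=1  [4,7]=2  [6,7]=1
  size 3 → [3,4,7]=3  [4,6,7]=3  [5,6,7]=1
  size 4 → [2,5,6,7]=1  [3,4,6,7]=6  [4,5,6,7]=4
  size 5 → [1,2,5,6,7]=1  [2,4,5,6,7]=5  [3,4,5,6,7]=10
  size 6 → [0,1,2,5,6,7]=1  [1,2,4,5,6,7]=6  [2,3,4,5,6,7]=15
  first=0(x) contributes 21
  first=3(y) contributes 7
|[w]| = 28

28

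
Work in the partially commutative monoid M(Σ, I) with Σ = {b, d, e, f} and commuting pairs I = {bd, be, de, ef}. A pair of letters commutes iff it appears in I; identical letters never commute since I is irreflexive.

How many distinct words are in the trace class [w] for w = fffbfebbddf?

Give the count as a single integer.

66

piece 0:f — minimal
piece 1:f rests on {0:f}
piece 2:f rests on {1:f}
piece 3:b rests on {2:f}
piece 4:f rests on {3:b}
piece 5:e — minimal
piece 6:b rests on {4:f}
piece 7:b rests on {6:b}
piece 8:d rests on {4:f}
piece 9:d rests on {8:d}
piece 10:f rests on {7:b, 9:d}
minimal pieces: {0:f, 5:e}
ways to finish when only these pieces remain (= sum over removing one remaining piece with nothing left below it):
  1 left: {5}→1  {10}→1
  2 left: {5,10}→2  {7,10}→1  {9,10}→1
  3 left: {5,7,10}→3  {5,9,10}→3  {6,7,10}→1  {7,9,10}→2  {8,9,10}→1
  4 left: {5,6,7,10}→4  {5,7,9,10}→8  {5,8,9,10}→4  {6,7,9,10}→3  {7,8,9,10}→3
  5 left: {5,6,7,9,10}→15  {5,7,8,9,10}→15  {6,7,8,9,10}→6
  6 left: {4,6,7,8,9,10}→6  {5,6,7,8,9,10}→36
  7 left: {3,4,6,7,8,9,10}→6  {4,5,6,7,8,9,10}→42
  8 left: {2,3,4,6,7,8,9,10}→6  {3,4,5,6,7,8,9,10}→48
  9 left: {1,2,3,4,6,7,8,9,10}→6  {2,3,4,5,6,7,8,9,10}→54
  placing 0:f first → 60 extensions
  placing 5:e first → 6 extensions
total linear extensions = 66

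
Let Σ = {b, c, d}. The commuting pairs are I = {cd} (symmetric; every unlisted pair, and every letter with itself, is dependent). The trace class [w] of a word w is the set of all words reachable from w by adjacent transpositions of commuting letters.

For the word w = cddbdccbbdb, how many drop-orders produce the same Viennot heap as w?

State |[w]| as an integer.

9

#0=c has no predecessor
#1=d has no predecessor
#2=d depends on [1:d]
#3=b depends on [0:c, 2:d]
#4=d depends on [3:b]
#5=c depends on [3:b]
#6=c depends on [5:c]
#7=b depends on [4:d, 6:c]
#8=b depends on [7:b]
#9=d depends on [8:b]
#10=b depends on [9:d]
sources: [0:c, 1:d]
N(rest) = Σ N(rest − s) over sources s of rest; N(one piece) = 1:
  size 1 → [10]=1
  size 2 → [9,10]=1
  size 3 → [8,9,10]=1
  size 4 → [7,8,9,10]=1
  size 5 → [4,7,8,9,10]=1  [6,7,8,9,10]=1
  size 6 → [4,6,7,8,9,10]=2  [5,6,7,8,9,10]=1
  size 7 → [4,5,6,7,8,9,10]=3
  size 8 → [3,4,5,6,7,8,9,10]=3
  size 9 → [0,3,4,5,6,7,8,9,10]=3  [2,3,4,5,6,7,8,9,10]=3
  first=0(c) contributes 3
  first=1(d) contributes 6
|[w]| = 9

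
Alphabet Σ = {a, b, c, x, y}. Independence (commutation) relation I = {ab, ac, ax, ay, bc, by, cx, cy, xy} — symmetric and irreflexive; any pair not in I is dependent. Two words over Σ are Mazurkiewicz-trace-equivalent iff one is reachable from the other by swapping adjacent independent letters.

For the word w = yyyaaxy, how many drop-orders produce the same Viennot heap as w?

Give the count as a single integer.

105

drop 0:y onto floor
drop 1:y onto {0:y}
drop 2:y onto {1:y}
drop 3:a onto floor
drop 4:a onto {3:a}
drop 5:x onto floor
drop 6:y onto {2:y}
ground layer = {0:y, 3:a, 5:x}
drop-orders for the pieces not yet dropped (sum over which currently-grounded one goes next):
  1 to go: {4} 1  {5} 1  {6} 1
  2 to go: {2,6} 1  {3,4} 1  {4,5} 2  {4,6} 2  {5,6} 2
  3 to go: {1,2,6} 1  {2,4,6} 3  {2,5,6} 3  {3,4,5} 3  {3,4,6} 3  {4,5,6} 6
  4 to go: {0,1,2,6} 1  {1,2,4,6} 4  {1,2,5,6} 4  {2,3,4,6} 6  {2,4,5,6} 12  {3,4,5,6} 12
  5 to go: {0,1,2,4,6} 5  {0,1,2,5,6} 5  {1,2,3,4,6} 10  {1,2,4,5,6} 20  {2,3,4,5,6} 30
  if 0:y drops first: 60 orders
  if 3:a drops first: 30 orders
  if 5:x drops first: 15 orders
heap linearizations: 105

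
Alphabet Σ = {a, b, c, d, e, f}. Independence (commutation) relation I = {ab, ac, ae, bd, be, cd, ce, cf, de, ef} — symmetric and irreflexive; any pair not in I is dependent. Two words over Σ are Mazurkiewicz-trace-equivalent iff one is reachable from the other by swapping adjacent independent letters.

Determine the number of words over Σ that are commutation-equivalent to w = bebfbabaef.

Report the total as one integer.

#0=b has no predecessor
#1=e has no predecessor
#2=b depends on [0:b]
#3=f depends on [2:b]
#4=b depends on [3:f]
#5=a depends on [3:f]
#6=b depends on [4:b]
#7=a depends on [5:a]
#8=e depends on [1:e]
#9=f depends on [6:b, 7:a]
sources: [0:b, 1:e]
N(rest) = Σ N(rest − s) over sources s of rest; N(one piece) = 1:
  size 1 → [8]=1  [9]=1
  size 2 → [1,8]=1  [6,9]=1  [7,9]=1  [8,9]=2
  size 3 → [1,8,9]=3  [4,6,9]=1  [5,7,9]=1  [6,7,9]=2  [6,8,9]=3  [7,8,9]=3
  size 4 → [1,6,8,9]=6  [1,7,8,9]=6  [4,6,7,9]=3  [4,6,8,9]=4  [5,6,7,9]=3  [5,7,8,9]=4  [6,7,8,9]=8
  size 5 → [1,4,6,8,9]=10  [1,5,7,8,9]=10  [1,6,7,8,9]=20  [4,5,6,7,9]=6  [4,6,7,8,9]=15  [5,6,7,8,9]=15
  size 6 → [1,4,6,7,8,9]=45  [1,5,6,7,8,9]=45  [3,4,5,6,7,9]=6  [4,5,6,7,8,9]=36
  size 7 → [1,4,5,6,7,8,9]=126  [2,3,4,5,6,7,9]=6  [3,4,5,6,7,8,9]=42
  size 8 → [0,2,3,4,5,6,7,9]=6  [1,3,4,5,6,7,8,9]=168  [2,3,4,5,6,7,8,9]=48
  first=0(b) contributes 216
  first=1(e) contributes 54
|[w]| = 270

270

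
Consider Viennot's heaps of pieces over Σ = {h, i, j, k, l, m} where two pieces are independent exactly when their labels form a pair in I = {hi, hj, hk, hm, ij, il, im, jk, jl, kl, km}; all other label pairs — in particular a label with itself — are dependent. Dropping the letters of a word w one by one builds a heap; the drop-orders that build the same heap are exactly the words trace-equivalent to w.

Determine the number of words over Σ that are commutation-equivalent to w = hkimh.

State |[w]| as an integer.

30

drop 0:h onto floor
drop 1:k onto floor
drop 2:i onto {1:k}
drop 3:m onto floor
drop 4:h onto {0:h}
ground layer = {0:h, 1:k, 3:m}
drop-orders for the pieces not yet dropped (sum over which currently-grounded one goes next):
  1 to go: {2} 1  {3} 1  {4} 1
  2 to go: {0,4} 1  {1,2} 1  {2,3} 2  {2,4} 2  {3,4} 2
  3 to go: {0,2,4} 3  {0,3,4} 3  {1,2,3} 3  {1,2,4} 3  {2,3,4} 6
  if 0:h drops first: 12 orders
  if 1:k drops first: 12 orders
  if 3:m drops first: 6 orders
heap linearizations: 30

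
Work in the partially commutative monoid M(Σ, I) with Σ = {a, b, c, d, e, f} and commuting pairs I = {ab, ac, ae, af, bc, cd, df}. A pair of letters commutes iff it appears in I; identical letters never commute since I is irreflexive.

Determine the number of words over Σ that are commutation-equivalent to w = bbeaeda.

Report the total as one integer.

piece 0:b — minimal
piece 1:b rests on {0:b}
piece 2:e rests on {1:b}
piece 3:a — minimal
piece 4:e rests on {2:e}
piece 5:d rests on {3:a, 4:e}
piece 6:a rests on {5:d}
minimal pieces: {0:b, 3:a}
ways to finish when only these pieces remain (= sum over removing one remaining piece with nothing left below it):
  1 left: {6}→1
  2 left: {5,6}→1
  3 left: {3,5,6}→1  {4,5,6}→1
  4 left: {2,4,5,6}→1  {3,4,5,6}→2
  5 left: {1,2,4,5,6}→1  {2,3,4,5,6}→3
  placing 0:b first → 4 extensions
  placing 3:a first → 1 extensions
total linear extensions = 5

5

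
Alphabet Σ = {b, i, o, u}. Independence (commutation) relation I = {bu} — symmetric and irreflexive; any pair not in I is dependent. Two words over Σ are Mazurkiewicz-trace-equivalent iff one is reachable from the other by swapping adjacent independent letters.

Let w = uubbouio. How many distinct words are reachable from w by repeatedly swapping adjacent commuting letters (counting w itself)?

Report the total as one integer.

6

piece 0:u — minimal
piece 1:u rests on {0:u}
piece 2:b — minimal
piece 3:b rests on {2:b}
piece 4:o rests on {1:u, 3:b}
piece 5:u rests on {4:o}
piece 6:i rests on {5:u}
piece 7:o rests on {6:i}
minimal pieces: {0:u, 2:b}
ways to finish when only these pieces remain (= sum over removing one remaining piece with nothing left below it):
  1 left: {7}→1
  2 left: {6,7}→1
  3 left: {5,6,7}→1
  4 left: {4,5,6,7}→1
  5 left: {1,4,5,6,7}→1  {3,4,5,6,7}→1
  6 left: {0,1,4,5,6,7}→1  {1,3,4,5,6,7}→2  {2,3,4,5,6,7}→1
  placing 0:u first → 3 extensions
  placing 2:b first → 3 extensions
total linear extensions = 6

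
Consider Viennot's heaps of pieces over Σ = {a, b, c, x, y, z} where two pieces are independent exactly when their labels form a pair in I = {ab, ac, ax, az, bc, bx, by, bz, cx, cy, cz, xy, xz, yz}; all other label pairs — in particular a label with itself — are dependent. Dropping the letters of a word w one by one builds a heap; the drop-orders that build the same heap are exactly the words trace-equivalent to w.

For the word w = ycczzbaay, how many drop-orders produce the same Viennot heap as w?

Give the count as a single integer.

#0=y has no predecessor
#1=c has no predecessor
#2=c depends on [1:c]
#3=z has no predecessor
#4=z depends on [3:z]
#5=b has no predecessor
#6=a depends on [0:y]
#7=a depends on [6:a]
#8=y depends on [7:a]
sources: [0:y, 1:c, 3:z, 5:b]
N(rest) = Σ N(rest − s) over sources s of rest; N(one piece) = 1:
  size 1 → [2]=1  [4]=1  [5]=1  [8]=1
  size 2 → [1,2]=1  [2,4]=2  [2,5]=2  [2,8]=2  [3,4]=1  [4,5]=2  [4,8]=2  [5,8]=2  [7,8]=1
  size 3 → [1,2,4]=3  [1,2,5]=3  [1,2,8]=3  [2,3,4]=3  [2,4,5]=6  [2,4,8]=6  [2,5,8]=6  [2,7,8]=3  [3,4,5]=3  [3,4,8]=3  [4,5,8]=6  [4,7,8]=3  [5,7,8]=3  [6,7,8]=1
  size 4 → [0,6,7,8]=1  [1,2,3,4]=6  [1,2,4,5]=12  [1,2,4,8]=12  [1,2,5,8]=12  [1,2,7,8]=6  [2,3,4,5]=12  [2,3,4,8]=12  [2,4,5,8]=24  [2,4,7,8]=12  [2,5,7,8]=12  [2,6,7,8]=4  [3,4,5,8]=12  [3,4,7,8]=6  [4,5,7,8]=12  [4,6,7,8]=4  [5,6,7,8]=4
  size 5 → [0,2,6,7,8]=5  [0,4,6,7,8]=5  [0,5,6,7,8]=5  [1,2,3,4,5]=30  [1,2,3,4,8]=30  [1,2,4,5,8]=60  [1,2,4,7,8]=30  [1,2,5,7,8]=30  [1,2,6,7,8]=10  [2,3,4,5,8]=60  [2,3,4,7,8]=30  [2,4,5,7,8]=60  [2,4,6,7,8]=20  [2,5,6,7,8]=20  [3,4,5,7,8]=30  [3,4,6,7,8]=10  [4,5,6,7,8]=20
  size 6 → [0,1,2,6,7,8]=15  [0,2,4,6,7,8]=30  [0,2,5,6,7,8]=30  [0,3,4,6,7,8]=15  [0,4,5,6,7,8]=30  [1,2,3,4,5,8]=180  [1,2,3,4,7,8]=90  [1,2,4,5,7,8]=180  [1,2,4,6,7,8]=60  [1,2,5,6,7,8]=60  [2,3,4,5,7,8]=180  [2,3,4,6,7,8]=60  [2,4,5,6,7,8]=120  [3,4,5,6,7,8]=60
  size 7 → [0,1,2,4,6,7,8]=105  [0,1,2,5,6,7,8]=105  [0,2,3,4,6,7,8]=105  [0,2,4,5,6,7,8]=210  [0,3,4,5,6,7,8]=105  [1,2,3,4,5,7,8]=630  [1,2,3,4,6,7,8]=210  [1,2,4,5,6,7,8]=420  [2,3,4,5,6,7,8]=420
  first=0(y) contributes 1680
  first=1(c) contributes 840
  first=3(z) contributes 840
  first=5(b) contributes 420
|[w]| = 3780

3780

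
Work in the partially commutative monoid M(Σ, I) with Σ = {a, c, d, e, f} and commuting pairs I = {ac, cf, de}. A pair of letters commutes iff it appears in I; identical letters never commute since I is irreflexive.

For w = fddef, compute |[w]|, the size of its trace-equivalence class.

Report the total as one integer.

3

#0=f has no predecessor
#1=d depends on [0:f]
#2=d depends on [1:d]
#3=e depends on [0:f]
#4=f depends on [2:d, 3:e]
sources: [0:f]
N(rest) = Σ N(rest − s) over sources s of rest; N(one piece) = 1:
  size 1 → [4]=1
  size 2 → [2,4]=1  [3,4]=1
  size 3 → [1,2,4]=1  [2,3,4]=2
  first=0(f) contributes 3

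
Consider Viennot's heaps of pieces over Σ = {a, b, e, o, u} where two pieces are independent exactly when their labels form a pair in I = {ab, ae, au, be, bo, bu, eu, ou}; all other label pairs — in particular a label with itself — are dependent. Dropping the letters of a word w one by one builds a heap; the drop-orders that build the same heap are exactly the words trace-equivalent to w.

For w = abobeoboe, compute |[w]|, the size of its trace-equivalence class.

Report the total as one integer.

84

0(a) covers ∅
1(b) covers ∅
2(o) covers 0:a
3(b) covers 1:b
4(e) covers 2:o
5(o) covers 4:e
6(b) covers 3:b
7(o) covers 5:o
8(e) covers 7:o
floor of heap: 0:a, 1:b
completions by unplaced set U, small U first (add the entries for U minus each lowest piece of U):
  |U|=1: {6}:1  {8}:1
  |U|=2: {3,6}:1  {6,8}:2  {7,8}:1
  |U|=3: {1,3,6}:1  {3,6,8}:3  {5,7,8}:1  {6,7,8}:3
  |U|=4: {1,3,6,8}:4  {3,6,7,8}:6  {4,5,7,8}:1  {5,6,7,8}:4
  |U|=5: {1,3,6,7,8}:10  {2,4,5,7,8}:1  {3,5,6,7,8}:10  {4,5,6,7,8}:5
  |U|=6: {0,2,4,5,7,8}:1  {1,3,5,6,7,8}:20  {2,4,5,6,7,8}:6  {3,4,5,6,7,8}:15
  |U|=7: {0,2,4,5,6,7,8}:7  {1,3,4,5,6,7,8}:35  {2,3,4,5,6,7,8}:21
  start at 0(a): 56
  start at 1(b): 28
sum over floor = 84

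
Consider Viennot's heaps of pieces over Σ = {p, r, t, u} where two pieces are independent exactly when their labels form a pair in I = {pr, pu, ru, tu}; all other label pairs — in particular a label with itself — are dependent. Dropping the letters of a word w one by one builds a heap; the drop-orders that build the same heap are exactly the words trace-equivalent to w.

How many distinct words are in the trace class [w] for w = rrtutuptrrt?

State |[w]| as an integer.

55

piece 0:r — minimal
piece 1:r rests on {0:r}
piece 2:t rests on {1:r}
piece 3:u — minimal
piece 4:t rests on {2:t}
piece 5:u rests on {3:u}
piece 6:p rests on {4:t}
piece 7:t rests on {6:p}
piece 8:r rests on {7:t}
piece 9:r rests on {8:r}
piece 10:t rests on {9:r}
minimal pieces: {0:r, 3:u}
ways to finish when only these pieces remain (= sum over removing one remaining piece with nothing left below it):
  1 left: {5}→1  {10}→1
  2 left: {3,5}→1  {5,10}→2  {9,10}→1
  3 left: {3,5,10}→3  {5,9,10}→3  {8,9,10}→1
  4 left: {3,5,9,10}→6  {5,8,9,10}→4  {7,8,9,10}→1
  5 left: {3,5,8,9,10}→10  {5,7,8,9,10}→5  {6,7,8,9,10}→1
  6 left: {3,5,7,8,9,10}→15  {4,6,7,8,9,10}→1  {5,6,7,8,9,10}→6
  7 left: {2,4,6,7,8,9,10}→1  {3,5,6,7,8,9,10}→21  {4,5,6,7,8,9,10}→7
  8 left: {1,2,4,6,7,8,9,10}→1  {2,4,5,6,7,8,9,10}→8  {3,4,5,6,7,8,9,10}→28
  9 left: {0,1,2,4,6,7,8,9,10}→1  {1,2,4,5,6,7,8,9,10}→9  {2,3,4,5,6,7,8,9,10}→36
  placing 0:r first → 45 extensions
  placing 3:u first → 10 extensions
total linear extensions = 55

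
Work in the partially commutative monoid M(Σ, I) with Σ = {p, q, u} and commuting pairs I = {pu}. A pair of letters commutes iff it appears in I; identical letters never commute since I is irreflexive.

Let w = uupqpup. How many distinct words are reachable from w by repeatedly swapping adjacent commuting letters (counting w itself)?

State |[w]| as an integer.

9

piece 0:u — minimal
piece 1:u rests on {0:u}
piece 2:p — minimal
piece 3:q rests on {1:u, 2:p}
piece 4:p rests on {3:q}
piece 5:u rests on {3:q}
piece 6:p rests on {4:p}
minimal pieces: {0:u, 2:p}
ways to finish when only these pieces remain (= sum over removing one remaining piece with nothing left below it):
  1 left: {5}→1  {6}→1
  2 left: {4,6}→1  {5,6}→2
  3 left: {4,5,6}→3
  4 left: {3,4,5,6}→3
  5 left: {1,3,4,5,6}→3  {2,3,4,5,6}→3
  placing 0:u first → 6 extensions
  placing 2:p first → 3 extensions
total linear extensions = 9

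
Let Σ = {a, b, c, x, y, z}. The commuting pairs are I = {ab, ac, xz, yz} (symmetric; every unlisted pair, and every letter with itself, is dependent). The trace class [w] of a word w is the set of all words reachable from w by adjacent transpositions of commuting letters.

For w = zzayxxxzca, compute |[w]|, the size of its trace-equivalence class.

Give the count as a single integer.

piece 0:z — minimal
piece 1:z rests on {0:z}
piece 2:a rests on {1:z}
piece 3:y rests on {2:a}
piece 4:x rests on {3:y}
piece 5:x rests on {4:x}
piece 6:x rests on {5:x}
piece 7:z rests on {2:a}
piece 8:c rests on {6:x, 7:z}
piece 9:a rests on {6:x, 7:z}
minimal pieces: {0:z}
ways to finish when only these pieces remain (= sum over removing one remaining piece with nothing left below it):
  1 left: {8}→1  {9}→1
  2 left: {8,9}→2
  3 left: {6,8,9}→2  {7,8,9}→2
  4 left: {5,6,8,9}→2  {6,7,8,9}→4
  5 left: {4,5,6,8,9}→2  {5,6,7,8,9}→6
  6 left: {3,4,5,6,8,9}→2  {4,5,6,7,8,9}→8
  7 left: {3,4,5,6,7,8,9}→10
  8 left: {2,3,4,5,6,7,8,9}→10
  placing 0:z first → 10 extensions

10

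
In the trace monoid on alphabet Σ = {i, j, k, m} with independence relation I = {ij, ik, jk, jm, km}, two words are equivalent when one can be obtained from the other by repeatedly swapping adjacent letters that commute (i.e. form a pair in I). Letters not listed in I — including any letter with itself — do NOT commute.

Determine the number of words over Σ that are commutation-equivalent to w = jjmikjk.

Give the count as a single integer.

210

0(j) covers ∅
1(j) covers 0:j
2(m) covers ∅
3(i) covers 2:m
4(k) covers ∅
5(j) covers 1:j
6(k) covers 4:k
floor of heap: 0:j, 2:m, 4:k
completions by unplaced set U, small U first (add the entries for U minus each lowest piece of U):
  |U|=1: {3}:1  {5}:1  {6}:1
  |U|=2: {1,5}:1  {2,3}:1  {3,5}:2  {3,6}:2  {4,6}:1  {5,6}:2
  |U|=3: {0,1,5}:1  {1,3,5}:3  {1,5,6}:3  {2,3,5}:3  {2,3,6}:3  {3,4,6}:3  {3,5,6}:6  {4,5,6}:3
  |U|=4: {0,1,3,5}:4  {0,1,5,6}:4  {1,2,3,5}:6  {1,3,5,6}:12  {1,4,5,6}:6  {2,3,4,6}:6  {2,3,5,6}:12  {3,4,5,6}:12
  |U|=5: {0,1,2,3,5}:10  {0,1,3,5,6}:20  {0,1,4,5,6}:10  {1,2,3,5,6}:30  {1,3,4,5,6}:30  {2,3,4,5,6}:30
  start at 0(j): 90
  start at 2(m): 60
  start at 4(k): 60
sum over floor = 210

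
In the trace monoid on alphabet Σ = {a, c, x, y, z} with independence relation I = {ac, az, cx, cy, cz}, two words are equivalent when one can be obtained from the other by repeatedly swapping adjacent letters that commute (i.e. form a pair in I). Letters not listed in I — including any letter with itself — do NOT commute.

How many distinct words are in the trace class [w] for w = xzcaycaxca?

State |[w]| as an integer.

240

piece 0:x — minimal
piece 1:z rests on {0:x}
piece 2:c — minimal
piece 3:a rests on {0:x}
piece 4:y rests on {1:z, 3:a}
piece 5:c rests on {2:c}
piece 6:a rests on {4:y}
piece 7:x rests on {6:a}
piece 8:c rests on {5:c}
piece 9:a rests on {7:x}
minimal pieces: {0:x, 2:c}
ways to finish when only these pieces remain (= sum over removing one remaining piece with nothing left below it):
  1 left: {8}→1  {9}→1
  2 left: {5,8}→1  {7,9}→1  {8,9}→2
  3 left: {2,5,8}→1  {5,8,9}→3  {6,7,9}→1  {7,8,9}→3
  4 left: {2,5,8,9}→4  {4,6,7,9}→1  {5,7,8,9}→6  {6,7,8,9}→4
  5 left: {1,4,6,7,9}→1  {2,5,7,8,9}→10  {3,4,6,7,9}→1  {4,6,7,8,9}→5  {5,6,7,8,9}→10
  6 left: {1,3,4,6,7,9}→2  {1,4,6,7,8,9}→6  {2,5,6,7,8,9}→20  {3,4,6,7,8,9}→6  {4,5,6,7,8,9}→15
  7 left: {0,1,3,4,6,7,9}→2  {1,3,4,6,7,8,9}→14  {1,4,5,6,7,8,9}→21  {2,4,5,6,7,8,9}→35  {3,4,5,6,7,8,9}→21
  8 left: {0,1,3,4,6,7,8,9}→16  {1,2,4,5,6,7,8,9}→56  {1,3,4,5,6,7,8,9}→56  {2,3,4,5,6,7,8,9}→56
  placing 0:x first → 168 extensions
  placing 2:c first → 72 extensions
total linear extensions = 240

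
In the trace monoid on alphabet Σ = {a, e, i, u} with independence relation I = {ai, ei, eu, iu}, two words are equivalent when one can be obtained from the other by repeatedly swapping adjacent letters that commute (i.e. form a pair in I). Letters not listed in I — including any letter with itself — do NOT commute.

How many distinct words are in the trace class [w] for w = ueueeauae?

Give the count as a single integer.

10

drop 0:u onto floor
drop 1:e onto floor
drop 2:u onto {0:u}
drop 3:e onto {1:e}
drop 4:e onto {3:e}
drop 5:a onto {2:u, 4:e}
drop 6:u onto {5:a}
drop 7:a onto {6:u}
drop 8:e onto {7:a}
ground layer = {0:u, 1:e}
drop-orders for the pieces not yet dropped (sum over which currently-grounded one goes next):
  1 to go: {8} 1
  2 to go: {7,8} 1
  3 to go: {6,7,8} 1
  4 to go: {5,6,7,8} 1
  5 to go: {2,5,6,7,8} 1  {4,5,6,7,8} 1
  6 to go: {0,2,5,6,7,8} 1  {2,4,5,6,7,8} 2  {3,4,5,6,7,8} 1
  7 to go: {0,2,4,5,6,7,8} 3  {1,3,4,5,6,7,8} 1  {2,3,4,5,6,7,8} 3
  if 0:u drops first: 4 orders
  if 1:e drops first: 6 orders
heap linearizations: 10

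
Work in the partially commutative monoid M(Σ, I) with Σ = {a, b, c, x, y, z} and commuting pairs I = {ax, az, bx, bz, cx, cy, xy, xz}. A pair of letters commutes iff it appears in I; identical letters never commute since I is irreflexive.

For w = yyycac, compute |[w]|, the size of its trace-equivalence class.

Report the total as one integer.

drop 0:y onto floor
drop 1:y onto {0:y}
drop 2:y onto {1:y}
drop 3:c onto floor
drop 4:a onto {2:y, 3:c}
drop 5:c onto {4:a}
ground layer = {0:y, 3:c}
drop-orders for the pieces not yet dropped (sum over which currently-grounded one goes next):
  1 to go: {5} 1
  2 to go: {4,5} 1
  3 to go: {2,4,5} 1  {3,4,5} 1
  4 to go: {1,2,4,5} 1  {2,3,4,5} 2
  if 0:y drops first: 3 orders
  if 3:c drops first: 1 orders
heap linearizations: 4

4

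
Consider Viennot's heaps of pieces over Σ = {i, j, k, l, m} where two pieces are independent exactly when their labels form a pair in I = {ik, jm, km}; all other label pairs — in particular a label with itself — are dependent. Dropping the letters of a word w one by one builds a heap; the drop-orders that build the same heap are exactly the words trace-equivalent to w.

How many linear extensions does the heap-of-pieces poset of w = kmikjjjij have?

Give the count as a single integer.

piece 0:k — minimal
piece 1:m — minimal
piece 2:i rests on {1:m}
piece 3:k rests on {0:k}
piece 4:j rests on {2:i, 3:k}
piece 5:j rests on {4:j}
piece 6:j rests on {5:j}
piece 7:i rests on {6:j}
piece 8:j rests on {7:i}
minimal pieces: {0:k, 1:m}
ways to finish when only these pieces remain (= sum over removing one remaining piece with nothing left below it):
  1 left: {8}→1
  2 left: {7,8}→1
  3 left: {6,7,8}→1
  4 left: {5,6,7,8}→1
  5 left: {4,5,6,7,8}→1
  6 left: {2,4,5,6,7,8}→1  {3,4,5,6,7,8}→1
  7 left: {0,3,4,5,6,7,8}→1  {1,2,4,5,6,7,8}→1  {2,3,4,5,6,7,8}→2
  placing 0:k first → 3 extensions
  placing 1:m first → 3 extensions
total linear extensions = 6

6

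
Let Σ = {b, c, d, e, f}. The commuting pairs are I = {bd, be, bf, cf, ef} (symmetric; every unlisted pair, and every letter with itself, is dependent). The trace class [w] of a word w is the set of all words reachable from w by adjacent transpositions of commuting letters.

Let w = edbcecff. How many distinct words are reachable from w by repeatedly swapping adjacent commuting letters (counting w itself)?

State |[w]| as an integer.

0(e) covers ∅
1(d) covers 0:e
2(b) covers ∅
3(c) covers 1:d, 2:b
4(e) covers 3:c
5(c) covers 4:e
6(f) covers 1:d
7(f) covers 6:f
floor of heap: 0:e, 2:b
completions by unplaced set U, small U first (add the entries for U minus each lowest piece of U):
  |U|=1: {5}:1  {7}:1
  |U|=2: {4,5}:1  {5,7}:2  {6,7}:1
  |U|=3: {3,4,5}:1  {4,5,7}:3  {5,6,7}:3
  |U|=4: {2,3,4,5}:1  {3,4,5,7}:4  {4,5,6,7}:6
  |U|=5: {2,3,4,5,7}:5  {3,4,5,6,7}:10
  |U|=6: {1,3,4,5,6,7}:10  {2,3,4,5,6,7}:15
  start at 0(e): 25
  start at 2(b): 10
sum over floor = 35

35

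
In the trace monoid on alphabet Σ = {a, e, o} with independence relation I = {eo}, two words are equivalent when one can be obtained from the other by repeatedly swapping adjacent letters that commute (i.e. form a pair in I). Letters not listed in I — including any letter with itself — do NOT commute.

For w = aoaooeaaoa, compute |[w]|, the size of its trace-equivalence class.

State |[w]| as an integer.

piece 0:a — minimal
piece 1:o rests on {0:a}
piece 2:a rests on {1:o}
piece 3:o rests on {2:a}
piece 4:o rests on {3:o}
piece 5:e rests on {2:a}
piece 6:a rests on {4:o, 5:e}
piece 7:a rests on {6:a}
piece 8:o rests on {7:a}
piece 9:a rests on {8:o}
minimal pieces: {0:a}
ways to finish when only these pieces remain (= sum over removing one remaining piece with nothing left below it):
  1 left: {9}→1
  2 left: {8,9}→1
  3 left: {7,8,9}→1
  4 left: {6,7,8,9}→1
  5 left: {4,6,7,8,9}→1  {5,6,7,8,9}→1
  6 left: {3,4,6,7,8,9}→1  {4,5,6,7,8,9}→2
  7 left: {3,4,5,6,7,8,9}→3
  8 left: {2,3,4,5,6,7,8,9}→3
  placing 0:a first → 3 extensions

3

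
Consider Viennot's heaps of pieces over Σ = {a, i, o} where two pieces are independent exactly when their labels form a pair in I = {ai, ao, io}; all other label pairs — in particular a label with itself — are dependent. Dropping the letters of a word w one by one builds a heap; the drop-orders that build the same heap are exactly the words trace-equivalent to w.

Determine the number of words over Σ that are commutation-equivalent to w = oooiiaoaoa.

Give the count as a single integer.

piece 0:o — minimal
piece 1:o rests on {0:o}
piece 2:o rests on {1:o}
piece 3:i — minimal
piece 4:i rests on {3:i}
piece 5:a — minimal
piece 6:o rests on {2:o}
piece 7:a rests on {5:a}
piece 8:o rests on {6:o}
piece 9:a rests on {7:a}
minimal pieces: {0:o, 3:i, 5:a}
ways to finish when only these pieces remain (= sum over removing one remaining piece with nothing left below it):
  1 left: {4}→1  {8}→1  {9}→1
  2 left: {3,4}→1  {4,8}→2  {4,9}→2  {6,8}→1  {7,9}→1  {8,9}→2
  3 left: {2,6,8}→1  {3,4,8}→3  {3,4,9}→3  {4,6,8}→3  {4,7,9}→3  {4,8,9}→6  {5,7,9}→1  {6,8,9}→3  {7,8,9}→3
  4 left: {1,2,6,8}→1  {2,4,6,8}→4  {2,6,8,9}→4  {3,4,6,8}→6  {3,4,7,9}→6  {3,4,8,9}→12  {4,5,7,9}→4  {4,6,8,9}→12  {4,7,8,9}→12  {5,7,8,9}→4  {6,7,8,9}→6
  5 left: {0,1,2,6,8}→1  {1,2,4,6,8}→5  {1,2,6,8,9}→5  {2,3,4,6,8}→10  {2,4,6,8,9}→20  {2,6,7,8,9}→10  {3,4,5,7,9}→10  {3,4,6,8,9}→30  {3,4,7,8,9}→30  {4,5,7,8,9}→20  {4,6,7,8,9}→30  {5,6,7,8,9}→10
  6 left: {0,1,2,4,6,8}→6  {0,1,2,6,8,9}→6  {1,2,3,4,6,8}→15  {1,2,4,6,8,9}→30  {1,2,6,7,8,9}→15  {2,3,4,6,8,9}→60  {2,4,6,7,8,9}→60  {2,5,6,7,8,9}→20  {3,4,5,7,8,9}→60  {3,4,6,7,8,9}→90  {4,5,6,7,8,9}→60
  7 left: {0,1,2,3,4,6,8}→21  {0,1,2,4,6,8,9}→42  {0,1,2,6,7,8,9}→21  {1,2,3,4,6,8,9}→105  {1,2,4,6,7,8,9}→105  {1,2,5,6,7,8,9}→35  {2,3,4,6,7,8,9}→210  {2,4,5,6,7,8,9}→140  {3,4,5,6,7,8,9}→210
  8 left: {0,1,2,3,4,6,8,9}→168  {0,1,2,4,6,7,8,9}→168  {0,1,2,5,6,7,8,9}→56  {1,2,3,4,6,7,8,9}→420  {1,2,4,5,6,7,8,9}→280  {2,3,4,5,6,7,8,9}→560
  placing 0:o first → 1260 extensions
  placing 3:i first → 504 extensions
  placing 5:a first → 756 extensions
total linear extensions = 2520

2520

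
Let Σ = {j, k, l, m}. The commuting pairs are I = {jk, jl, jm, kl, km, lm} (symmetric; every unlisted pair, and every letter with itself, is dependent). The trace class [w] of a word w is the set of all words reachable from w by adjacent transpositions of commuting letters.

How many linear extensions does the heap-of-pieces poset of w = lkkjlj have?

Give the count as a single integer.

90

drop 0:l onto floor
drop 1:k onto floor
drop 2:k onto {1:k}
drop 3:j onto floor
drop 4:l onto {0:l}
drop 5:j onto {3:j}
ground layer = {0:l, 1:k, 3:j}
drop-orders for the pieces not yet dropped (sum over which currently-grounded one goes next):
  1 to go: {2} 1  {4} 1  {5} 1
  2 to go: {0,4} 1  {1,2} 1  {2,4} 2  {2,5} 2  {3,5} 1  {4,5} 2
  3 to go: {0,2,4} 3  {0,4,5} 3  {1,2,4} 3  {1,2,5} 3  {2,3,5} 3  {2,4,5} 6  {3,4,5} 3
  4 to go: {0,1,2,4} 6  {0,2,4,5} 12  {0,3,4,5} 6  {1,2,3,5} 6  {1,2,4,5} 12  {2,3,4,5} 12
  if 0:l drops first: 30 orders
  if 1:k drops first: 30 orders
  if 3:j drops first: 30 orders
heap linearizations: 90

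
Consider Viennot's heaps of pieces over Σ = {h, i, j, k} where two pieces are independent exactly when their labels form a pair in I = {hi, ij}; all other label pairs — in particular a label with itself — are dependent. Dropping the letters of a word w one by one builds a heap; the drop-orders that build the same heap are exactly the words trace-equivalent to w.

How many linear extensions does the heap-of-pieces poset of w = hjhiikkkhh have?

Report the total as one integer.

piece 0:h — minimal
piece 1:j rests on {0:h}
piece 2:h rests on {1:j}
piece 3:i — minimal
piece 4:i rests on {3:i}
piece 5:k rests on {2:h, 4:i}
piece 6:k rests on {5:k}
piece 7:k rests on {6:k}
piece 8:h rests on {7:k}
piece 9:h rests on {8:h}
minimal pieces: {0:h, 3:i}
ways to finish when only these pieces remain (= sum over removing one remaining piece with nothing left below it):
  1 left: {9}→1
  2 left: {8,9}→1
  3 left: {7,8,9}→1
  4 left: {6,7,8,9}→1
  5 left: {5,6,7,8,9}→1
  6 left: {2,5,6,7,8,9}→1  {4,5,6,7,8,9}→1
  7 left: {1,2,5,6,7,8,9}→1  {2,4,5,6,7,8,9}→2  {3,4,5,6,7,8,9}→1
  8 left: {0,1,2,5,6,7,8,9}→1  {1,2,4,5,6,7,8,9}→3  {2,3,4,5,6,7,8,9}→3
  placing 0:h first → 6 extensions
  placing 3:i first → 4 extensions
total linear extensions = 10

10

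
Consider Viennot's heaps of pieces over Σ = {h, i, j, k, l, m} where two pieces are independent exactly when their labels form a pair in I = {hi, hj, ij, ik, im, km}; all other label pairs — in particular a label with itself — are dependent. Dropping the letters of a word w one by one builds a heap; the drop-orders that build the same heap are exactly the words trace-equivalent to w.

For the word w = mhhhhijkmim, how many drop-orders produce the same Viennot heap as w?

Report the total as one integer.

825

#0=m has no predecessor
#1=h depends on [0:m]
#2=h depends on [1:h]
#3=h depends on [2:h]
#4=h depends on [3:h]
#5=i has no predecessor
#6=j depends on [0:m]
#7=k depends on [4:h, 6:j]
#8=m depends on [4:h, 6:j]
#9=i depends on [5:i]
#10=m depends on [8:m]
sources: [0:m, 5:i]
N(rest) = Σ N(rest − s) over sources s of rest; N(one piece) = 1:
  size 1 → [7]=1  [9]=1  [10]=1
  size 2 → [5,9]=1  [7,9]=2  [7,10]=2  [8,10]=1  [9,10]=2
  size 3 → [5,7,9]=3  [5,9,10]=3  [7,8,10]=3  [7,9,10]=6  [8,9,10]=3
  size 4 → [4,7,8,10]=3  [5,7,9,10]=12  [5,8,9,10]=6  [6,7,8,10]=3  [7,8,9,10]=12
  size 5 → [3,4,7,8,10]=3  [4,6,7,8,10]=6  [4,7,8,9,10]=15  [5,7,8,9,10]=30  [6,7,8,9,10]=15
  size 6 → [2,3,4,7,8,10]=3  [3,4,6,7,8,10]=9  [3,4,7,8,9,10]=18  [4,5,7,8,9,10]=45  [4,6,7,8,9,10]=36  [5,6,7,8,9,10]=45
  size 7 → [1,2,3,4,7,8,10]=3  [2,3,4,6,7,8,10]=12  [2,3,4,7,8,9,10]=21  [3,4,5,7,8,9,10]=63  [3,4,6,7,8,9,10]=63  [4,5,6,7,8,9,10]=126
  size 8 → [1,2,3,4,6,7,8,10]=15  [1,2,3,4,7,8,9,10]=24  [2,3,4,5,7,8,9,10]=84  [2,3,4,6,7,8,9,10]=96  [3,4,5,6,7,8,9,10]=252
  size 9 → [0,1,2,3,4,6,7,8,10]=15  [1,2,3,4,5,7,8,9,10]=108  [1,2,3,4,6,7,8,9,10]=135  [2,3,4,5,6,7,8,9,10]=432
  first=0(m) contributes 675
  first=5(i) contributes 150
|[w]| = 825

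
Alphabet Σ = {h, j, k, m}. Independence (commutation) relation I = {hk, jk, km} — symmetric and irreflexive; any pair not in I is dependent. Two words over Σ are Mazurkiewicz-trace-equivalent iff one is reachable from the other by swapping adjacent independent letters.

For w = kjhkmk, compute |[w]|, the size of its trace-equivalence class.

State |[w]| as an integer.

20

#0=k has no predecessor
#1=j has no predecessor
#2=h depends on [1:j]
#3=k depends on [0:k]
#4=m depends on [2:h]
#5=k depends on [3:k]
sources: [0:k, 1:j]
N(rest) = Σ N(rest − s) over sources s of rest; N(one piece) = 1:
  size 1 → [4]=1  [5]=1
  size 2 → [2,4]=1  [3,5]=1  [4,5]=2
  size 3 → [0,3,5]=1  [1,2,4]=1  [2,4,5]=3  [3,4,5]=3
  size 4 → [0,3,4,5]=4  [1,2,4,5]=4  [2,3,4,5]=6
  first=0(k) contributes 10
  first=1(j) contributes 10
|[w]| = 20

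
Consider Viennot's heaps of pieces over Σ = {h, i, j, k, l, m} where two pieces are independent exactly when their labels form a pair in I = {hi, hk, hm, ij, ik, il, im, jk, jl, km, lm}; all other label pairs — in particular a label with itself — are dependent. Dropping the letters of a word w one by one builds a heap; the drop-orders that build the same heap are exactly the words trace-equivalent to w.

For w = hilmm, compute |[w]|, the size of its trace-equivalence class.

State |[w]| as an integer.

#0=h has no predecessor
#1=i has no predecessor
#2=l depends on [0:h]
#3=m has no predecessor
#4=m depends on [3:m]
sources: [0:h, 1:i, 3:m]
N(rest) = Σ N(rest − s) over sources s of rest; N(one piece) = 1:
  size 1 → [1]=1  [2]=1  [4]=1
  size 2 → [0,2]=1  [1,2]=2  [1,4]=2  [2,4]=2  [3,4]=1
  size 3 → [0,1,2]=3  [0,2,4]=3  [1,2,4]=6  [1,3,4]=3  [2,3,4]=3
  first=0(h) contributes 12
  first=1(i) contributes 6
  first=3(m) contributes 12
|[w]| = 30

30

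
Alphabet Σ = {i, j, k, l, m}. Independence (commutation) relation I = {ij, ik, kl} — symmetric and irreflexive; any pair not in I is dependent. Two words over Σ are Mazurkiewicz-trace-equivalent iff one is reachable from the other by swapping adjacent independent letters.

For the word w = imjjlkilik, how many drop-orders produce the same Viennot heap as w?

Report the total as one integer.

15

drop 0:i onto floor
drop 1:m onto {0:i}
drop 2:j onto {1:m}
drop 3:j onto {2:j}
drop 4:l onto {3:j}
drop 5:k onto {3:j}
drop 6:i onto {4:l}
drop 7:l onto {6:i}
drop 8:i onto {7:l}
drop 9:k onto {5:k}
ground layer = {0:i}
drop-orders for the pieces not yet dropped (sum over which currently-grounded one goes next):
  1 to go: {8} 1  {9} 1
  2 to go: {5,9} 1  {7,8} 1  {8,9} 2
  3 to go: {5,8,9} 3  {6,7,8} 1  {7,8,9} 3
  4 to go: {4,6,7,8} 1  {5,7,8,9} 6  {6,7,8,9} 4
  5 to go: {4,6,7,8,9} 5  {5,6,7,8,9} 10
  6 to go: {4,5,6,7,8,9} 15
  7 to go: {3,4,5,6,7,8,9} 15
  8 to go: {2,3,4,5,6,7,8,9} 15
  if 0:i drops first: 15 orders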